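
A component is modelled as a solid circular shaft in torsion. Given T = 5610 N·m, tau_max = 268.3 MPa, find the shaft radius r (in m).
Model: a solid circular shaft in torsion, so tau_max = (2·T) / (π·r^3).
Solve for r: r = ((2·T) / (π·tau_max))^(1/3).
Convert to SI units:
  tau_max = 268.3 MPa = 2.683 × 10⁸ Pa
Substitute:
  r = ((2 × 5610) / (π × (2.683 × 10⁸)))^(1/3)
  r = 0.0237 m
Final answer: r = 0.0237 m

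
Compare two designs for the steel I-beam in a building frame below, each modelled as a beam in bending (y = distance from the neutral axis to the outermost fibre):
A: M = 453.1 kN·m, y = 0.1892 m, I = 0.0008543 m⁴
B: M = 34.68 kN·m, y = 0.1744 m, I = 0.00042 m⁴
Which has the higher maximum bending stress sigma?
Model: a beam in bending (y = distance from the neutral axis to the outermost fibre), so sigma = (M·y) / I (SI units).
  A: sigma = (453100 × 0.1892) / 0.0008543 = 1.003 × 10⁸ Pa = 100.3 MPa
  B: sigma = (34680 × 0.1744) / 0.00042 = 1.44 × 10⁷ Pa = 14.4 MPa
100.3 MPa > 14.4 MPa, so A is larger.
Final answer: A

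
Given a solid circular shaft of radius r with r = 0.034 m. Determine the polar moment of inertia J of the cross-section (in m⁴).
Model: a solid circular shaft of radius r, so J = (π·r^4) / 2.
Substitute:
  J = (π × 0.034^4) / 2
  J = 2.099 × 10⁻⁶ m⁴
Final answer: J = 2.099 × 10⁻⁶ m⁴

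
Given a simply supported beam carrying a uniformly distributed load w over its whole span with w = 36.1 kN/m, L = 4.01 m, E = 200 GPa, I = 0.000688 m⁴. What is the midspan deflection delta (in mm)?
Model: a simply supported beam carrying a uniformly distributed load w over its whole span, so delta = (5·w·L^4) / (384·E·I).
Convert to SI units:
  w = 36.1 kN/m = 36100 N/m
  E = 200 GPa = 2 × 10¹¹ Pa
Substitute:
  delta = (5 × 36100 × 4.01^4) / (384 × (2 × 10¹¹) × 0.000688)
  delta = 0.0008833 m
Convert: delta = 0.0008833 m = 0.8833 mm
Final answer: delta = 0.8833 mm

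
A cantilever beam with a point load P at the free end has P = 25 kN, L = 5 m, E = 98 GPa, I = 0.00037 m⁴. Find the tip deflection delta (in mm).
Model: a cantilever beam with a point load P at the free end, so delta = (P·L^3) / (3·E·I).
Convert to SI units:
  P = 25 kN = 25000 N
  E = 98 GPa = 9.8 × 10¹⁰ Pa
Substitute:
  delta = (25000 × 5^3) / (3 × (9.8 × 10¹⁰) × 0.00037)
  delta = 0.02873 m
Convert: delta = 0.02873 m = 28.73 mm
Final answer: delta = 28.73 mm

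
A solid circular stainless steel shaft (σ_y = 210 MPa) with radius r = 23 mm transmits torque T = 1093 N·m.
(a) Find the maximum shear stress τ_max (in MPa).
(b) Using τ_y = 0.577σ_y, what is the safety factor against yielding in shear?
(a) For a solid circular shaft, τ_max = T·r/J with J = π·r^4/2, i.e. τ_max = 2·T / (π·r^3). Convert r = 23 mm = 0.023 m.
  τ_max = (2 × 1093) / (π × 0.023^3) = 5.719 × 10⁷ Pa = 57.19 MPa
(b) τ_y = 0.577 × 210 = 121.17 MPa
  SF = τ_y/τ_max = 121.17 / 57.19 = 2.119
Final answer: (a) τ_max = 57.19 MPa, (b) SF = 2.119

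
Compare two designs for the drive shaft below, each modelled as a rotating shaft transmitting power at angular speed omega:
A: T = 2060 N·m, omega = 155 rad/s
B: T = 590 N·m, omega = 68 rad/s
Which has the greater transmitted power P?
Model: a rotating shaft transmitting power at angular speed omega, so P = T·omega (SI units).
  A: P = 2060 × 155 = 319300 W = 319.3 kW
  B: P = 590 × 68 = 40120 W = 40.12 kW
319.3 kW > 40.12 kW, so A is larger.
Final answer: A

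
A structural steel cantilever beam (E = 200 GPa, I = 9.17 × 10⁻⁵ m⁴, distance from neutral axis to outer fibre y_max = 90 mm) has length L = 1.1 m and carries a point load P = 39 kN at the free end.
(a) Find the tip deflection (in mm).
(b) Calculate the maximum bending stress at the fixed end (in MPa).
(a) Tip deflection of a cantilever with an end point load: δ = P·L^3 / (3·E·I). Convert P = 39 kN = 39000 N, E = 200 GPa = 2 × 10¹¹ Pa.
  δ = (39000 × 1.1^3) / (3 × (2 × 10¹¹) × (9.17 × 10⁻⁵)) = 0.0009435 m = 0.9435 mm
(b) Maximum bending moment at the fixed end: M = P·L = 39000 × 1.1 = 42900 N·m. Convert y_max = 90 mm = 0.09 m.
  σ = M·y_max / I = (42900 × 0.09) / (9.17 × 10⁻⁵) = 4.21 × 10⁷ Pa = 42.1 MPa
Final answer: (a) δ = 0.9435 mm, (b) σ = 42.1 MPa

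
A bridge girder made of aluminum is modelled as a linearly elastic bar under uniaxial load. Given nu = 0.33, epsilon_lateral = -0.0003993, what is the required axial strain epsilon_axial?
Model: a linearly elastic bar under uniaxial load, so epsilon_lateral = -nu·epsilon_axial.
Solve for epsilon_axial: epsilon_axial = -epsilon_lateral / nu.
Substitute:
  epsilon_axial = -(-0.0003993) / 0.33
  epsilon_axial = 0.00121
Final answer: epsilon_axial = 0.00121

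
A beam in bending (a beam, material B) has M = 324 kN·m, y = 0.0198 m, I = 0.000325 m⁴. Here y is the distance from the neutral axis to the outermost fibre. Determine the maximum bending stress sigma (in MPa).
Model: a beam in bending, so sigma = (M·y) / I.
Convert to SI units:
  M = 324 kN·m = 324000 N·m
Substitute:
  sigma = (324000 × 0.0198) / 0.000325
  sigma = 1.974 × 10⁷ Pa
Convert: sigma = 1.974 × 10⁷ Pa = 19.74 MPa
Final answer: sigma = 19.74 MPa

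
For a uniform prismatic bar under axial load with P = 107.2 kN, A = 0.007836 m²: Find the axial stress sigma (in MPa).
Model: a uniform prismatic bar under axial load, so sigma = P / A.
Convert to SI units:
  P = 107.2 kN = 107200 N
Substitute:
  sigma = 107200 / 0.007836
  sigma = 1.368 × 10⁷ Pa
Convert: sigma = 1.368 × 10⁷ Pa = 13.68 MPa
Final answer: sigma = 13.68 MPa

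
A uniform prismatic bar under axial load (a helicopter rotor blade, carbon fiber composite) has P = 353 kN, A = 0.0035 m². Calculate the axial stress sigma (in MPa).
Model: a uniform prismatic bar under axial load, so sigma = P / A.
Convert to SI units:
  P = 353 kN = 353000 N
Substitute:
  sigma = 353000 / 0.0035
  sigma = 1.009 × 10⁸ Pa
Convert: sigma = 1.009 × 10⁸ Pa = 100.9 MPa
Final answer: sigma = 100.9 MPa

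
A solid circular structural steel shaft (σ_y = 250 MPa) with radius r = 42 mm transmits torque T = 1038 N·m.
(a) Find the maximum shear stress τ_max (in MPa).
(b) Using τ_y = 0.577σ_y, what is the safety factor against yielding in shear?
(a) For a solid circular shaft, τ_max = T·r/J with J = π·r^4/2, i.e. τ_max = 2·T / (π·r^3). Convert r = 42 mm = 0.042 m.
  τ_max = (2 × 1038) / (π × 0.042^3) = 8.919 × 10⁶ Pa = 8.919 MPa
(b) τ_y = 0.577 × 250 = 144.25 MPa
  SF = τ_y/τ_max = 144.25 / 8.919 = 16.17
Final answer: (a) τ_max = 8.919 MPa, (b) SF = 16.17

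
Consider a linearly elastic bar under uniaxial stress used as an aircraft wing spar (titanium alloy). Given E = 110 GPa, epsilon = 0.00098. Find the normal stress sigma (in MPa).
Model: a linearly elastic bar under uniaxial stress, so sigma = E·epsilon.
Convert to SI units:
  E = 110 GPa = 1.1 × 10¹¹ Pa
Substitute:
  sigma = (1.1 × 10¹¹) × 0.00098
  sigma = 1.078 × 10⁸ Pa
Convert: sigma = 1.078 × 10⁸ Pa = 107.8 MPa
Final answer: sigma = 107.8 MPa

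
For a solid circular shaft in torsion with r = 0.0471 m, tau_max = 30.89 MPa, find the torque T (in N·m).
Model: a solid circular shaft in torsion, so tau_max = (2·T) / (π·r^3).
Solve for T: T = (π·tau_max·r^3) / 2.
Convert to SI units:
  tau_max = 30.89 MPa = 3.089 × 10⁷ Pa
Substitute:
  T = (π × (3.089 × 10⁷) × 0.0471^3) / 2
  T = 5070 N·m
Final answer: T = 5070 N·m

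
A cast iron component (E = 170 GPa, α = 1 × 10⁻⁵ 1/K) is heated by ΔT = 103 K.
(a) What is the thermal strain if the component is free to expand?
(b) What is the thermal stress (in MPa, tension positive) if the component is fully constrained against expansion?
(a) Free thermal strain ε_th = α·ΔT = (1 × 10⁻⁵) × 103 = 0.00103
(b) Fully constrained, the expansion is suppressed, so σ = -E·α·ΔT. Convert E = 170 GPa = 1.7 × 10¹¹ Pa.
  σ = -(1.7 × 10¹¹) × (1 × 10⁻⁵) × 103 = -1.751 × 10⁸ Pa = -175.1 MPa (compressive)
Final answer: (a) ε_th = 0.00103, (b) σ = -175.1 MPa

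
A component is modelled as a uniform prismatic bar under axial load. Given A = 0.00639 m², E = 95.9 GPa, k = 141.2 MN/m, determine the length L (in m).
Model: a uniform prismatic bar under axial load, so k = (A·E) / L.
Solve for L: L = (A·E) / k.
Convert to SI units:
  E = 95.9 GPa = 9.59 × 10¹⁰ Pa
  k = 141.2 MN/m = 1.412 × 10⁸ N/m
Substitute:
  L = (0.00639 × (9.59 × 10¹⁰)) / (1.412 × 10⁸)
  L = 4.34 m
Final answer: L = 4.34 m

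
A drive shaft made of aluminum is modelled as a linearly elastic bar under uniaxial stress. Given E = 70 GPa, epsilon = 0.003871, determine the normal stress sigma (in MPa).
Model: a linearly elastic bar under uniaxial stress, so epsilon = sigma / E.
Solve for sigma: sigma = epsilon·E.
Convert to SI units:
  E = 70 GPa = 7 × 10¹⁰ Pa
Substitute:
  sigma = 0.003871 × (7 × 10¹⁰)
  sigma = 2.71 × 10⁸ Pa
Convert: sigma = 2.71 × 10⁸ Pa = 271 MPa
Final answer: sigma = 271 MPa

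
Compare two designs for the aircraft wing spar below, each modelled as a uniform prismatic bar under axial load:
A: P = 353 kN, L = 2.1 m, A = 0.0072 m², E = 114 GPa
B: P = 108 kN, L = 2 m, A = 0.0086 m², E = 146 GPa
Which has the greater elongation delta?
Model: a uniform prismatic bar under axial load, so delta = (P·L) / (A·E) (SI units).
  A: delta = (353000 × 2.1) / (0.0072 × (1.14 × 10¹¹)) = 0.0009031 m = 0.9031 mm
  B: delta = (108000 × 2) / (0.0086 × (1.46 × 10¹¹)) = 0.000172 m = 0.172 mm
0.9031 mm > 0.172 mm, so A is larger.
Final answer: A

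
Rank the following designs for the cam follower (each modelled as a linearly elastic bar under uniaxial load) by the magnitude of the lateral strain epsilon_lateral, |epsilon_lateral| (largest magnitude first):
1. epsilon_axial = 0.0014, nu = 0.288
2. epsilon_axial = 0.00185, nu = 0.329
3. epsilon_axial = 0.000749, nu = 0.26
Model: a linearly elastic bar under uniaxial load, so epsilon_lateral = -nu·epsilon_axial (SI units).
  Case 1: epsilon_lateral = -(0.288 × 0.0014) = -0.0004032
  Case 2: epsilon_lateral = -(0.329 × 0.00185) = -0.0006087
  Case 3: epsilon_lateral = -(0.26 × 0.000749) = -0.0001947
Ordering by |epsilon_lateral|: 0.0006087 (case 2) > 0.0004032 (case 1) > 0.0001947 (case 3)
Final answer: 2, 1, 3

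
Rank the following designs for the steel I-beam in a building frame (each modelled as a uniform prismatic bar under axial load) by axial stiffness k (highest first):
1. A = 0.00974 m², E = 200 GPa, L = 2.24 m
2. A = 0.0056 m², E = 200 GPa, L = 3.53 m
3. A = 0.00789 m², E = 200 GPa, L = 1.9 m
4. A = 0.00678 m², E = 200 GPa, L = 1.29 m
Model: a uniform prismatic bar under axial load, so k = (A·E) / L (SI units).
  Case 1: k = (0.00974 × (2 × 10¹¹)) / 2.24 = 8.696 × 10⁸ N/m = 869.6 MN/m
  Case 2: k = (0.0056 × (2 × 10¹¹)) / 3.53 = 3.173 × 10⁸ N/m = 317.3 MN/m
  Case 3: k = (0.00789 × (2 × 10¹¹)) / 1.9 = 8.305 × 10⁸ N/m = 830.5 MN/m
  Case 4: k = (0.00678 × (2 × 10¹¹)) / 1.29 = 1.051 × 10⁹ N/m = 1051 MN/m
Ordering: 1051 MN/m (case 4) > 869.6 MN/m (case 1) > 830.5 MN/m (case 3) > 317.3 MN/m (case 2)
Final answer: 4, 1, 3, 2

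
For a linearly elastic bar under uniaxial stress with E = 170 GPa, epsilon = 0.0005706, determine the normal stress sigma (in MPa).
Model: a linearly elastic bar under uniaxial stress, so epsilon = sigma / E.
Solve for sigma: sigma = epsilon·E.
Convert to SI units:
  E = 170 GPa = 1.7 × 10¹¹ Pa
Substitute:
  sigma = 0.0005706 × (1.7 × 10¹¹)
  sigma = 9.7 × 10⁷ Pa
Convert: sigma = 9.7 × 10⁷ Pa = 97 MPa
Final answer: sigma = 97 MPa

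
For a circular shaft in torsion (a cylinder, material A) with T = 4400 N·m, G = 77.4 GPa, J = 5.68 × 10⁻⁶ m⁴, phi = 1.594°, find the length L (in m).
Model: a circular shaft in torsion, so phi = (T·L) / (G·J).
Solve for L: L = (phi·G·J) / T.
Convert to SI units:
  G = 77.4 GPa = 7.74 × 10¹⁰ Pa
  phi = 1.594° = 0.02782 rad
Substitute:
  L = (0.02782 × (7.74 × 10¹⁰) × (5.68 × 10⁻⁶)) / 4400
  L = 2.78 m
Final answer: L = 2.78 m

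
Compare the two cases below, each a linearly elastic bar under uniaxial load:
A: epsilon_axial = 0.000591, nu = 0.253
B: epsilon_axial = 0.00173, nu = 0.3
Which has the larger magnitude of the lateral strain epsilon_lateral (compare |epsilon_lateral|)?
Model: a linearly elastic bar under uniaxial load, so epsilon_lateral = -nu·epsilon_axial (SI units).
  A: epsilon_lateral = -(0.253 × 0.000591) = -0.0001495
  B: epsilon_lateral = -(0.3 × 0.00173) = -0.000519
|epsilon_lateral|: A = 0.0001495, B = 0.000519, so B is larger in magnitude.
Final answer: B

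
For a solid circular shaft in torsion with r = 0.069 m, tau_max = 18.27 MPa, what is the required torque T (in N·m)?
Model: a solid circular shaft in torsion, so tau_max = (2·T) / (π·r^3).
Solve for T: T = (π·tau_max·r^3) / 2.
Convert to SI units:
  tau_max = 18.27 MPa = 1.827 × 10⁷ Pa
Substitute:
  T = (π × (1.827 × 10⁷) × 0.069^3) / 2
  T = 9428 N·m
Final answer: T = 9428 N·m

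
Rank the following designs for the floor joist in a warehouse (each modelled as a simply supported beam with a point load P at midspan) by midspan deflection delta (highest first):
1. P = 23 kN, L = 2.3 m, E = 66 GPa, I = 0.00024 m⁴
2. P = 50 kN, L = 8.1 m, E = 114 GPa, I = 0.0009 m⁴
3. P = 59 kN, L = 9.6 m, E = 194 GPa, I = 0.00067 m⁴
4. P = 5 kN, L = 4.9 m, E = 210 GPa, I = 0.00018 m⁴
Model: a simply supported beam with a point load P at midspan, so delta = (P·L^3) / (48·E·I) (SI units).
  Case 1: delta = (23000 × 2.3^3) / (48 × (6.6 × 10¹⁰) × 0.00024) = 0.0003681 m = 0.3681 mm
  Case 2: delta = (50000 × 8.1^3) / (48 × (1.14 × 10¹¹) × 0.0009) = 0.005396 m = 5.396 mm
  Case 3: delta = (59000 × 9.6^3) / (48 × (1.94 × 10¹¹) × 0.00067) = 0.008367 m = 8.367 mm
  Case 4: delta = (5000 × 4.9^3) / (48 × (2.1 × 10¹¹) × 0.00018) = 0.0003242 m = 0.3242 mm
Ordering: 8.367 mm (case 3) > 5.396 mm (case 2) > 0.3681 mm (case 1) > 0.3242 mm (case 4)
Final answer: 3, 2, 1, 4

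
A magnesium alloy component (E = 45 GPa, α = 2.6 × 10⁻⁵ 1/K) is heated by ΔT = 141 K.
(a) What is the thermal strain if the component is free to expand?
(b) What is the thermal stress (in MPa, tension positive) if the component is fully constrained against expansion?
(a) Free thermal strain ε_th = α·ΔT = (2.6 × 10⁻⁵) × 141 = 0.003666
(b) Fully constrained, the expansion is suppressed, so σ = -E·α·ΔT. Convert E = 45 GPa = 4.5 × 10¹⁰ Pa.
  σ = -(4.5 × 10¹⁰) × (2.6 × 10⁻⁵) × 141 = -1.65 × 10⁸ Pa = -165 MPa (compressive)
Final answer: (a) ε_th = 0.003666, (b) σ = -165 MPa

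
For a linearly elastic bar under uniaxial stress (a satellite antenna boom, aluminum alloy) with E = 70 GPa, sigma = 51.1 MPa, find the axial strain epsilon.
Model: a linearly elastic bar under uniaxial stress, so sigma = E·epsilon.
Solve for epsilon: epsilon = sigma / E.
Convert to SI units:
  E = 70 GPa = 7 × 10¹⁰ Pa
  sigma = 51.1 MPa = 5.11 × 10⁷ Pa
Substitute:
  epsilon = (5.11 × 10⁷) / (7 × 10¹⁰)
  epsilon = 0.00073
Final answer: epsilon = 0.00073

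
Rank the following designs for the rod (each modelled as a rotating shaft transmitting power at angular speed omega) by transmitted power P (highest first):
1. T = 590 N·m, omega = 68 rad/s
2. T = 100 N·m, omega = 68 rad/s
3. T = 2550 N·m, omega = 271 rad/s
Model: a rotating shaft transmitting power at angular speed omega, so P = T·omega (SI units).
  Case 1: P = 590 × 68 = 40120 W = 40.12 kW
  Case 2: P = 100 × 68 = 6800 W = 6.8 kW
  Case 3: P = 2550 × 271 = 691000 W = 691 kW
Ordering: 691 kW (case 3) > 40.12 kW (case 1) > 6.8 kW (case 2)
Final answer: 3, 1, 2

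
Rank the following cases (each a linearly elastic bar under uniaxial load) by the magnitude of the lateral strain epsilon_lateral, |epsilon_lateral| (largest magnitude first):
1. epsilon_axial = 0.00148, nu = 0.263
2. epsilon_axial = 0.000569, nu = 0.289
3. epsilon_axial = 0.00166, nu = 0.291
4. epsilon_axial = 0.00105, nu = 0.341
Model: a linearly elastic bar under uniaxial load, so epsilon_lateral = -nu·epsilon_axial (SI units).
  Case 1: epsilon_lateral = -(0.263 × 0.00148) = -0.0003892
  Case 2: epsilon_lateral = -(0.289 × 0.000569) = -0.0001644
  Case 3: epsilon_lateral = -(0.291 × 0.00166) = -0.0004831
  Case 4: epsilon_lateral = -(0.341 × 0.00105) = -0.0003581
Ordering by |epsilon_lateral|: 0.0004831 (case 3) > 0.0003892 (case 1) > 0.0003581 (case 4) > 0.0001644 (case 2)
Final answer: 3, 1, 4, 2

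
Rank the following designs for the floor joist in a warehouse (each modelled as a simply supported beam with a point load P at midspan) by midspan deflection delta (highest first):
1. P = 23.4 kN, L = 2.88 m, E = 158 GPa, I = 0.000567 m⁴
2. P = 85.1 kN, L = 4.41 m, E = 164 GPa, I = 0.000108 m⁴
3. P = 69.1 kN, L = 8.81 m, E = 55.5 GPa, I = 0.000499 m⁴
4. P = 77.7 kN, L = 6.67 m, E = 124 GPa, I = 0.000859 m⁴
Model: a simply supported beam with a point load P at midspan, so delta = (P·L^3) / (48·E·I) (SI units).
  Case 1: delta = (23400 × 2.88^3) / (48 × (1.58 × 10¹¹) × 0.000567) = 0.00013 m = 0.13 mm
  Case 2: delta = (85100 × 4.41^3) / (48 × (1.64 × 10¹¹) × 0.000108) = 0.008585 m = 8.585 mm
  Case 3: delta = (69100 × 8.81^3) / (48 × (5.55 × 10¹⁰) × 0.000499) = 0.03554 m = 35.54 mm
  Case 4: delta = (77700 × 6.67^3) / (48 × (1.24 × 10¹¹) × 0.000859) = 0.00451 m = 4.51 mm
Ordering: 35.54 mm (case 3) > 8.585 mm (case 2) > 4.51 mm (case 4) > 0.13 mm (case 1)
Final answer: 3, 2, 4, 1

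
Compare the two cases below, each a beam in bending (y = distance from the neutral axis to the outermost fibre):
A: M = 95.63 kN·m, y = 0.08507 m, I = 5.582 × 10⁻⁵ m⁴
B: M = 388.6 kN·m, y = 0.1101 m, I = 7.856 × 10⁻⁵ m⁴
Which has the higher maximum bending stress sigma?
Model: a beam in bending (y = distance from the neutral axis to the outermost fibre), so sigma = (M·y) / I (SI units).
  A: sigma = (95630 × 0.08507) / (5.582 × 10⁻⁵) = 1.457 × 10⁸ Pa = 145.7 MPa
  B: sigma = (388600 × 0.1101) / (7.856 × 10⁻⁵) = 5.446 × 10⁸ Pa = 544.6 MPa
544.6 MPa > 145.7 MPa, so B is larger.
Final answer: B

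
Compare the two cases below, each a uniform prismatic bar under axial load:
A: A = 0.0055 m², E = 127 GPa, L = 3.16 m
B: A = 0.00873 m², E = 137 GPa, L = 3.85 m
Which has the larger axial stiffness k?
Model: a uniform prismatic bar under axial load, so k = (A·E) / L (SI units).
  A: k = (0.0055 × (1.27 × 10¹¹)) / 3.16 = 2.21 × 10⁸ N/m = 221 MN/m
  B: k = (0.00873 × (1.37 × 10¹¹)) / 3.85 = 3.107 × 10⁸ N/m = 310.7 MN/m
310.7 MN/m > 221 MN/m, so B is larger.
Final answer: B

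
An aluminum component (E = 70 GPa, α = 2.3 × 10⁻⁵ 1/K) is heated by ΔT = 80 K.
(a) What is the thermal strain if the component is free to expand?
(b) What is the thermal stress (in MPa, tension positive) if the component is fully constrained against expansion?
(a) Free thermal strain ε_th = α·ΔT = (2.3 × 10⁻⁵) × 80 = 0.00184
(b) Fully constrained, the expansion is suppressed, so σ = -E·α·ΔT. Convert E = 70 GPa = 7 × 10¹⁰ Pa.
  σ = -(7 × 10¹⁰) × (2.3 × 10⁻⁵) × 80 = -1.288 × 10⁸ Pa = -128.8 MPa (compressive)
Final answer: (a) ε_th = 0.00184, (b) σ = -128.8 MPa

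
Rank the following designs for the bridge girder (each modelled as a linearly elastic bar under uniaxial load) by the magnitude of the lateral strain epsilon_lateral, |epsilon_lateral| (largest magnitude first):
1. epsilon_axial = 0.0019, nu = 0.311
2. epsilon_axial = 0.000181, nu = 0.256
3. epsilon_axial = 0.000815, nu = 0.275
Model: a linearly elastic bar under uniaxial load, so epsilon_lateral = -nu·epsilon_axial (SI units).
  Case 1: epsilon_lateral = -(0.311 × 0.0019) = -0.0005909
  Case 2: epsilon_lateral = -(0.256 × 0.000181) = -4.634 × 10⁻⁵
  Case 3: epsilon_lateral = -(0.275 × 0.000815) = -0.0002241
Ordering by |epsilon_lateral|: 0.0005909 (case 1) > 0.0002241 (case 3) > 4.634 × 10⁻⁵ (case 2)
Final answer: 1, 3, 2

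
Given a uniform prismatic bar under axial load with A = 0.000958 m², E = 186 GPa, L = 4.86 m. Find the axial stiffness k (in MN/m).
Model: a uniform prismatic bar under axial load, so k = (A·E) / L.
Convert to SI units:
  E = 186 GPa = 1.86 × 10¹¹ Pa
Substitute:
  k = (0.000958 × (1.86 × 10¹¹)) / 4.86
  k = 3.666 × 10⁷ N/m
Convert: k = 3.666 × 10⁷ N/m = 36.66 MN/m
Final answer: k = 36.66 MN/m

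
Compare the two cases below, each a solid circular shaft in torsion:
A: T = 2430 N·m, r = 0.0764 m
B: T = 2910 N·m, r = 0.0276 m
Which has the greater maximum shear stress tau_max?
Model: a solid circular shaft in torsion, so tau_max = (2·T) / (π·r^3) (SI units).
  A: tau_max = (2 × 2430) / (π × 0.0764^3) = 3.469 × 10⁶ Pa = 3.469 MPa
  B: tau_max = (2 × 2910) / (π × 0.0276^3) = 8.811 × 10⁷ Pa = 88.11 MPa
88.11 MPa > 3.469 MPa, so B is larger.
Final answer: B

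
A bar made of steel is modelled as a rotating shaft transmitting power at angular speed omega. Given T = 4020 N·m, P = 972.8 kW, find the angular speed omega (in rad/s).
Model: a rotating shaft transmitting power at angular speed omega, so P = T·omega.
Solve for omega: omega = P / T.
Convert to SI units:
  P = 972.8 kW = 972800 W
Substitute:
  omega = 972800 / 4020
  omega = 242 rad/s
Final answer: omega = 242 rad/s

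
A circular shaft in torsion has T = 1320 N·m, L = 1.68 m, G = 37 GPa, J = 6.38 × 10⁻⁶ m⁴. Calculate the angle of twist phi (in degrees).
Model: a circular shaft in torsion, so phi = (T·L) / (G·J).
Convert to SI units:
  G = 37 GPa = 3.7 × 10¹⁰ Pa
Substitute:
  phi = (1320 × 1.68) / ((3.7 × 10¹⁰) × (6.38 × 10⁻⁶))
  phi = 0.009394 rad
Convert to degrees: phi = 0.009394 × 180/π = 0.5382°
Final answer: phi = 0.5382°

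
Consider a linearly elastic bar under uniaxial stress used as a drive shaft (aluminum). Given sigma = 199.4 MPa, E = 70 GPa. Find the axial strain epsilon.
Model: a linearly elastic bar under uniaxial stress, so epsilon = sigma / E.
Convert to SI units:
  sigma = 199.4 MPa = 1.994 × 10⁸ Pa
  E = 70 GPa = 7 × 10¹⁰ Pa
Substitute:
  epsilon = (1.994 × 10⁸) / (7 × 10¹⁰)
  epsilon = 0.002849
Final answer: epsilon = 0.002849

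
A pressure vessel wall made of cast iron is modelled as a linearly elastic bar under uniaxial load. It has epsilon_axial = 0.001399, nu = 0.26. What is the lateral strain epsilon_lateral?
Model: a linearly elastic bar under uniaxial load, so epsilon_lateral = -nu·epsilon_axial.
Substitute:
  epsilon_lateral = -(0.26 × 0.001399)
  epsilon_lateral = -0.0003637
Final answer: epsilon_lateral = -0.0003637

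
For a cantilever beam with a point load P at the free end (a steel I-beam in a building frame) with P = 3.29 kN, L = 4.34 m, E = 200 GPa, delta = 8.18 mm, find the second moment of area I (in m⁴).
Model: a cantilever beam with a point load P at the free end, so delta = (P·L^3) / (3·E·I).
Solve for I: I = (P·L^3) / (3·delta·E).
Convert to SI units:
  P = 3.29 kN = 3290 N
  E = 200 GPa = 2 × 10¹¹ Pa
  delta = 8.18 mm = 0.00818 m
Substitute:
  I = (3290 × 4.34^3) / (3 × 0.00818 × (2 × 10¹¹))
  I = 5.48 × 10⁻⁵ m⁴
Final answer: I = 5.48 × 10⁻⁵ m⁴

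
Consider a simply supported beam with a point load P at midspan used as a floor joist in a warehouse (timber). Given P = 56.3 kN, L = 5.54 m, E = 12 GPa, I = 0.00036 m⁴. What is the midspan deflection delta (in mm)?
Model: a simply supported beam with a point load P at midspan, so delta = (P·L^3) / (48·E·I).
Convert to SI units:
  P = 56.3 kN = 56300 N
  E = 12 GPa = 1.2 × 10¹⁰ Pa
Substitute:
  delta = (56300 × 5.54^3) / (48 × (1.2 × 10¹⁰) × 0.00036)
  delta = 0.04616 m
Convert: delta = 0.04616 m = 46.16 mm
Final answer: delta = 46.16 mm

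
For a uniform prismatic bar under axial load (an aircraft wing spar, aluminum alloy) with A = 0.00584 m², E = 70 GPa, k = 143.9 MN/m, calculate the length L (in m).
Model: a uniform prismatic bar under axial load, so k = (A·E) / L.
Solve for L: L = (A·E) / k.
Convert to SI units:
  E = 70 GPa = 7 × 10¹⁰ Pa
  k = 143.9 MN/m = 1.439 × 10⁸ N/m
Substitute:
  L = (0.00584 × (7 × 10¹⁰)) / (1.439 × 10⁸)
  L = 2.841 m
Final answer: L = 2.841 m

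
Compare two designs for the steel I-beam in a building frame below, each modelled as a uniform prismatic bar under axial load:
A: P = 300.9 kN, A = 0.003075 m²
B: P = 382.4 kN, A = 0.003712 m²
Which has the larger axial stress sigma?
Model: a uniform prismatic bar under axial load, so sigma = P / A (SI units).
  A: sigma = 300900 / 0.003075 = 9.785 × 10⁷ Pa = 97.85 MPa
  B: sigma = 382400 / 0.003712 = 1.03 × 10⁸ Pa = 103 MPa
103 MPa > 97.85 MPa, so B is larger.
Final answer: B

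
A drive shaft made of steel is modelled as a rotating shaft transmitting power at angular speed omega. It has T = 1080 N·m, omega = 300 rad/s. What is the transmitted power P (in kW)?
Model: a rotating shaft transmitting power at angular speed omega, so P = T·omega.
Substitute:
  P = 1080 × 300
  P = 324000 W
Convert: P = 324000 W = 324 kW
Final answer: P = 324 kW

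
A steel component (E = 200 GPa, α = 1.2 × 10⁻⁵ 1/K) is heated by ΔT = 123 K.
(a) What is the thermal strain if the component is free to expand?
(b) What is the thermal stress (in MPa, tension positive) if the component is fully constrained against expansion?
(a) Free thermal strain ε_th = α·ΔT = (1.2 × 10⁻⁵) × 123 = 0.001476
(b) Fully constrained, the expansion is suppressed, so σ = -E·α·ΔT. Convert E = 200 GPa = 2 × 10¹¹ Pa.
  σ = -(2 × 10¹¹) × (1.2 × 10⁻⁵) × 123 = -2.952 × 10⁸ Pa = -295.2 MPa (compressive)
Final answer: (a) ε_th = 0.001476, (b) σ = -295.2 MPa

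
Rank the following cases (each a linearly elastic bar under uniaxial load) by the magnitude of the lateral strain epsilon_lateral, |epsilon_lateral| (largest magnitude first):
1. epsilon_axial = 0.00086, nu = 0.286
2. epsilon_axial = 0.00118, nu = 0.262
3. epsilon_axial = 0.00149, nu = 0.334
Model: a linearly elastic bar under uniaxial load, so epsilon_lateral = -nu·epsilon_axial (SI units).
  Case 1: epsilon_lateral = -(0.286 × 0.00086) = -0.000246
  Case 2: epsilon_lateral = -(0.262 × 0.00118) = -0.0003092
  Case 3: epsilon_lateral = -(0.334 × 0.00149) = -0.0004977
Ordering by |epsilon_lateral|: 0.0004977 (case 3) > 0.0003092 (case 2) > 0.000246 (case 1)
Final answer: 3, 2, 1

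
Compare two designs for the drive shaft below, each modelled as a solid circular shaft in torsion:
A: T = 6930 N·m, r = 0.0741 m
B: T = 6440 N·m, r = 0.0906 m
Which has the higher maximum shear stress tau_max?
Model: a solid circular shaft in torsion, so tau_max = (2·T) / (π·r^3) (SI units).
  A: tau_max = (2 × 6930) / (π × 0.0741^3) = 1.084 × 10⁷ Pa = 10.84 MPa
  B: tau_max = (2 × 6440) / (π × 0.0906^3) = 5.513 × 10⁶ Pa = 5.513 MPa
10.84 MPa > 5.513 MPa, so A is larger.
Final answer: A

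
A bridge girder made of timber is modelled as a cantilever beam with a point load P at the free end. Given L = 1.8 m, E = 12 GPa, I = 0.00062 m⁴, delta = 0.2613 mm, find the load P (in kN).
Model: a cantilever beam with a point load P at the free end, so delta = (P·L^3) / (3·E·I).
Solve for P: P = (3·delta·E·I) / L^3.
Convert to SI units:
  E = 12 GPa = 1.2 × 10¹⁰ Pa
  delta = 0.2613 mm = 0.0002613 m
Substitute:
  P = (3 × 0.0002613 × (1.2 × 10¹⁰) × 0.00062) / 1.8^3
  P = 1000 N
Convert: P = 1000 N = 1 kN
Final answer: P = 1 kN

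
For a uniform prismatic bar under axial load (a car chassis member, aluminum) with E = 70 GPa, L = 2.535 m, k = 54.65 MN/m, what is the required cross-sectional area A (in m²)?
Model: a uniform prismatic bar under axial load, so k = (A·E) / L.
Solve for A: A = (k·L) / E.
Convert to SI units:
  E = 70 GPa = 7 × 10¹⁰ Pa
  k = 54.65 MN/m = 5.465 × 10⁷ N/m
Substitute:
  A = ((5.465 × 10⁷) × 2.535) / (7 × 10¹⁰)
  A = 0.001979 m²
Final answer: A = 0.001979 m²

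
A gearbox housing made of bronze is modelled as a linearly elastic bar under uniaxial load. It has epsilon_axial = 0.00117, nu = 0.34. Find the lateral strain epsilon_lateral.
Model: a linearly elastic bar under uniaxial load, so epsilon_lateral = -nu·epsilon_axial.
Substitute:
  epsilon_lateral = -(0.34 × 0.00117)
  epsilon_lateral = -0.0003978
Final answer: epsilon_lateral = -0.0003978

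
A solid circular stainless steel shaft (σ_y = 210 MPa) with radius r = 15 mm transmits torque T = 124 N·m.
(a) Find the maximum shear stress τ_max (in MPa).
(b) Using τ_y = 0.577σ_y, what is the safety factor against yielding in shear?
(a) For a solid circular shaft, τ_max = T·r/J with J = π·r^4/2, i.e. τ_max = 2·T / (π·r^3). Convert r = 15 mm = 0.015 m.
  τ_max = (2 × 124) / (π × 0.015^3) = 2.339 × 10⁷ Pa = 23.39 MPa
(b) τ_y = 0.577 × 210 = 121.17 MPa
  SF = τ_y/τ_max = 121.17 / 23.39 = 5.18
Final answer: (a) τ_max = 23.39 MPa, (b) SF = 5.18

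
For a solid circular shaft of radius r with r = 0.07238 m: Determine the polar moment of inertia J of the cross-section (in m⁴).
Model: a solid circular shaft of radius r, so J = (π·r^4) / 2.
Substitute:
  J = (π × 0.07238^4) / 2
  J = 4.311 × 10⁻⁵ m⁴
Final answer: J = 4.311 × 10⁻⁵ m⁴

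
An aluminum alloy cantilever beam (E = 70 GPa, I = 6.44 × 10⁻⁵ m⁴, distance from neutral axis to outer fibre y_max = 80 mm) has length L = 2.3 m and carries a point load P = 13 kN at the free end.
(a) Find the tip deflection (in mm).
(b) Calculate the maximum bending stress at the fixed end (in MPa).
(a) Tip deflection of a cantilever with an end point load: δ = P·L^3 / (3·E·I). Convert P = 13 kN = 13000 N, E = 70 GPa = 7 × 10¹⁰ Pa.
  δ = (13000 × 2.3^3) / (3 × (7 × 10¹⁰) × (6.44 × 10⁻⁵)) = 0.0117 m = 11.7 mm
(b) Maximum bending moment at the fixed end: M = P·L = 13000 × 2.3 = 29900 N·m. Convert y_max = 80 mm = 0.08 m.
  σ = M·y_max / I = (29900 × 0.08) / (6.44 × 10⁻⁵) = 3.714 × 10⁷ Pa = 37.14 MPa
Final answer: (a) δ = 11.7 mm, (b) σ = 37.14 MPa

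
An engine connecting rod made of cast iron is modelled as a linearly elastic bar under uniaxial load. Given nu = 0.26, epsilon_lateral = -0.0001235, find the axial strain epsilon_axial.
Model: a linearly elastic bar under uniaxial load, so epsilon_lateral = -nu·epsilon_axial.
Solve for epsilon_axial: epsilon_axial = -epsilon_lateral / nu.
Substitute:
  epsilon_axial = -(-0.0001235) / 0.26
  epsilon_axial = 0.000475
Final answer: epsilon_axial = 0.000475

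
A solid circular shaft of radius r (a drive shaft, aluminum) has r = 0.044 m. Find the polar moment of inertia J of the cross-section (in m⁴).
Model: a solid circular shaft of radius r, so J = (π·r^4) / 2.
Substitute:
  J = (π × 0.044^4) / 2
  J = 5.887 × 10⁻⁶ m⁴
Final answer: J = 5.887 × 10⁻⁶ m⁴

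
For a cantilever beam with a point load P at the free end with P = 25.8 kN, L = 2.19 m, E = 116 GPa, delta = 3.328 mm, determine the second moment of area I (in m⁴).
Model: a cantilever beam with a point load P at the free end, so delta = (P·L^3) / (3·E·I).
Solve for I: I = (P·L^3) / (3·delta·E).
Convert to SI units:
  P = 25.8 kN = 25800 N
  E = 116 GPa = 1.16 × 10¹¹ Pa
  delta = 3.328 mm = 0.003328 m
Substitute:
  I = (25800 × 2.19^3) / (3 × 0.003328 × (1.16 × 10¹¹))
  I = 0.000234 m⁴
Final answer: I = 0.000234 m⁴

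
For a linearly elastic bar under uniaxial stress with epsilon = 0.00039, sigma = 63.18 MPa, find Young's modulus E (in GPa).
Model: a linearly elastic bar under uniaxial stress, so sigma = E·epsilon.
Solve for E: E = sigma / epsilon.
Convert to SI units:
  sigma = 63.18 MPa = 6.318 × 10⁷ Pa
Substitute:
  E = (6.318 × 10⁷) / 0.00039
  E = 1.62 × 10¹¹ Pa
Convert: E = 1.62 × 10¹¹ Pa = 162 GPa
Final answer: E = 162 GPa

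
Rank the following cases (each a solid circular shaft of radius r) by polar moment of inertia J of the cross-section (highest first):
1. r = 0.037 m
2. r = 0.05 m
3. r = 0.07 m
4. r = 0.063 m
Model: a solid circular shaft of radius r, so J = (π·r^4) / 2 (SI units).
  Case 1: J = (π × 0.037^4) / 2 = 2.944 × 10⁻⁶ m⁴
  Case 2: J = (π × 0.05^4) / 2 = 9.817 × 10⁻⁶ m⁴
  Case 3: J = (π × 0.07^4) / 2 = 3.771 × 10⁻⁵ m⁴
  Case 4: J = (π × 0.063^4) / 2 = 2.474 × 10⁻⁵ m⁴
Ordering: 3.771 × 10⁻⁵ m⁴ (case 3) > 2.474 × 10⁻⁵ m⁴ (case 4) > 9.817 × 10⁻⁶ m⁴ (case 2) > 2.944 × 10⁻⁶ m⁴ (case 1)
Final answer: 3, 4, 2, 1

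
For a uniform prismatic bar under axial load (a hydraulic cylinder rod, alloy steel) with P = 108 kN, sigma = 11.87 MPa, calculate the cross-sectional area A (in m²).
Model: a uniform prismatic bar under axial load, so sigma = P / A.
Solve for A: A = P / sigma.
Convert to SI units:
  P = 108 kN = 108000 N
  sigma = 11.87 MPa = 1.187 × 10⁷ Pa
Substitute:
  A = 108000 / (1.187 × 10⁷)
  A = 0.009099 m²
Final answer: A = 0.009099 m²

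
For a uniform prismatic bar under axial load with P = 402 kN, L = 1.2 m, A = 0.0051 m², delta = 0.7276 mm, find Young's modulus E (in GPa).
Model: a uniform prismatic bar under axial load, so delta = (P·L) / (A·E).
Solve for E: E = (P·L) / (delta·A).
Convert to SI units:
  P = 402 kN = 402000 N
  delta = 0.7276 mm = 0.0007276 m
Substitute:
  E = (402000 × 1.2) / (0.0007276 × 0.0051)
  E = 1.3 × 10¹¹ Pa
Convert: E = 1.3 × 10¹¹ Pa = 130 GPa
Final answer: E = 130 GPa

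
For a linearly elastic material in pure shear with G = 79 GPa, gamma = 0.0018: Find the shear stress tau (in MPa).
Model: a linearly elastic material in pure shear, so tau = G·gamma.
Convert to SI units:
  G = 79 GPa = 7.9 × 10¹⁰ Pa
Substitute:
  tau = (7.9 × 10¹⁰) × 0.0018
  tau = 1.422 × 10⁸ Pa
Convert: tau = 1.422 × 10⁸ Pa = 142.2 MPa
Final answer: tau = 142.2 MPa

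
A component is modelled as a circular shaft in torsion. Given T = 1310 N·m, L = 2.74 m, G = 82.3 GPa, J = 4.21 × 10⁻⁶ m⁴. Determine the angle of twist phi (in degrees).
Model: a circular shaft in torsion, so phi = (T·L) / (G·J).
Convert to SI units:
  G = 82.3 GPa = 8.23 × 10¹⁰ Pa
Substitute:
  phi = (1310 × 2.74) / ((8.23 × 10¹⁰) × (4.21 × 10⁻⁶))
  phi = 0.01036 rad
Convert to degrees: phi = 0.01036 × 180/π = 0.5936°
Final answer: phi = 0.5936°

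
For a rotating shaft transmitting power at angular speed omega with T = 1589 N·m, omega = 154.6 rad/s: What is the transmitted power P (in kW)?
Model: a rotating shaft transmitting power at angular speed omega, so P = T·omega.
Substitute:
  P = 1589 × 154.6
  P = 245700 W
Convert: P = 245700 W = 245.7 kW
Final answer: P = 245.7 kW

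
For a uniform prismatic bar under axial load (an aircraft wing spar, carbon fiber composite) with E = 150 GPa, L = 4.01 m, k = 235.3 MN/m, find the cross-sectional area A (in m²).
Model: a uniform prismatic bar under axial load, so k = (A·E) / L.
Solve for A: A = (k·L) / E.
Convert to SI units:
  E = 150 GPa = 1.5 × 10¹¹ Pa
  k = 235.3 MN/m = 2.353 × 10⁸ N/m
Substitute:
  A = ((2.353 × 10⁸) × 4.01) / (1.5 × 10¹¹)
  A = 0.00629 m²
Final answer: A = 0.00629 m²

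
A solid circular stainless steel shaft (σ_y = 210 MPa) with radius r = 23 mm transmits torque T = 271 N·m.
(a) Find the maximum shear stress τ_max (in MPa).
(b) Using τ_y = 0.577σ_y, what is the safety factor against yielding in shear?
(a) For a solid circular shaft, τ_max = T·r/J with J = π·r^4/2, i.e. τ_max = 2·T / (π·r^3). Convert r = 23 mm = 0.023 m.
  τ_max = (2 × 271) / (π × 0.023^3) = 1.418 × 10⁷ Pa = 14.18 MPa
(b) τ_y = 0.577 × 210 = 121.17 MPa
  SF = τ_y/τ_max = 121.17 / 14.18 = 8.545
Final answer: (a) τ_max = 14.18 MPa, (b) SF = 8.545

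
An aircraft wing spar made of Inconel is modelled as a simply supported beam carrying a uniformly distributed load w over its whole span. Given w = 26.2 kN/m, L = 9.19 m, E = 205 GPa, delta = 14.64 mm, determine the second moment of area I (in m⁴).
Model: a simply supported beam carrying a uniformly distributed load w over its whole span, so delta = (5·w·L^4) / (384·E·I).
Solve for I: I = (5·w·L^4) / (384·delta·E).
Convert to SI units:
  w = 26.2 kN/m = 26200 N/m
  E = 205 GPa = 2.05 × 10¹¹ Pa
  delta = 14.64 mm = 0.01464 m
Substitute:
  I = (5 × 26200 × 9.19^4) / (384 × 0.01464 × (2.05 × 10¹¹))
  I = 0.0008108 m⁴
Final answer: I = 0.0008108 m⁴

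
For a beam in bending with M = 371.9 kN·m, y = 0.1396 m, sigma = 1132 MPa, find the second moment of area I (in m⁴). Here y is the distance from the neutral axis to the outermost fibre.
Model: a beam in bending, so sigma = (M·y) / I.
Solve for I: I = (M·y) / sigma.
Convert to SI units:
  M = 371.9 kN·m = 371900 N·m
  sigma = 1132 MPa = 1.132 × 10⁹ Pa
Substitute:
  I = (371900 × 0.1396) / (1.132 × 10⁹)
  I = 4.586 × 10⁻⁵ m⁴
Final answer: I = 4.586 × 10⁻⁵ m⁴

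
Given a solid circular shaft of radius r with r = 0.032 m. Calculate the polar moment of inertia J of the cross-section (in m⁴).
Model: a solid circular shaft of radius r, so J = (π·r^4) / 2.
Substitute:
  J = (π × 0.032^4) / 2
  J = 1.647 × 10⁻⁶ m⁴
Final answer: J = 1.647 × 10⁻⁶ m⁴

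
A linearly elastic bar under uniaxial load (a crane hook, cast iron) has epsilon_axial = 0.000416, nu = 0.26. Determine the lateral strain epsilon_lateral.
Model: a linearly elastic bar under uniaxial load, so epsilon_lateral = -nu·epsilon_axial.
Substitute:
  epsilon_lateral = -(0.26 × 0.000416)
  epsilon_lateral = -0.0001082
Final answer: epsilon_lateral = -0.0001082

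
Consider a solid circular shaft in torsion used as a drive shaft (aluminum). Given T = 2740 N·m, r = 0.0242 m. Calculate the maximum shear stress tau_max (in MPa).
Model: a solid circular shaft in torsion, so tau_max = (2·T) / (π·r^3).
Substitute:
  tau_max = (2 × 2740) / (π × 0.0242^3)
  tau_max = 1.231 × 10⁸ Pa
Convert: tau_max = 1.231 × 10⁸ Pa = 123.1 MPa
Final answer: tau_max = 123.1 MPa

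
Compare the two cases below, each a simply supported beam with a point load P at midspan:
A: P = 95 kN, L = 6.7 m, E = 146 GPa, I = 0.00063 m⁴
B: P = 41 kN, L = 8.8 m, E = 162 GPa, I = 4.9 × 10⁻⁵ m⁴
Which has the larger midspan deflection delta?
Model: a simply supported beam with a point load P at midspan, so delta = (P·L^3) / (48·E·I) (SI units).
  A: delta = (95000 × 6.7^3) / (48 × (1.46 × 10¹¹) × 0.00063) = 0.006472 m = 6.472 mm
  B: delta = (41000 × 8.8^3) / (48 × (1.62 × 10¹¹) × (4.9 × 10⁻⁵)) = 0.07333 m = 73.33 mm
73.33 mm > 6.472 mm, so B is larger.
Final answer: B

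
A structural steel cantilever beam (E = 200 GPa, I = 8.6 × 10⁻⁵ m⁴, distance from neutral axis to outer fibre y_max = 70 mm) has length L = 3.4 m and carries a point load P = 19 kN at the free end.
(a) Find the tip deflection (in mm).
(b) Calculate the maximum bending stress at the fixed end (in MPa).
(a) Tip deflection of a cantilever with an end point load: δ = P·L^3 / (3·E·I). Convert P = 19 kN = 19000 N, E = 200 GPa = 2 × 10¹¹ Pa.
  δ = (19000 × 3.4^3) / (3 × (2 × 10¹¹) × (8.6 × 10⁻⁵)) = 0.01447 m = 14.47 mm
(b) Maximum bending moment at the fixed end: M = P·L = 19000 × 3.4 = 64600 N·m. Convert y_max = 70 mm = 0.07 m.
  σ = M·y_max / I = (64600 × 0.07) / (8.6 × 10⁻⁵) = 5.258 × 10⁷ Pa = 52.58 MPa
Final answer: (a) δ = 14.47 mm, (b) σ = 52.58 MPa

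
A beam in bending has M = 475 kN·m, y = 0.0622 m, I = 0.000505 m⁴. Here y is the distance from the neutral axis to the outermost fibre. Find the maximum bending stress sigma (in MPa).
Model: a beam in bending, so sigma = (M·y) / I.
Convert to SI units:
  M = 475 kN·m = 475000 N·m
Substitute:
  sigma = (475000 × 0.0622) / 0.000505
  sigma = 5.85 × 10⁷ Pa
Convert: sigma = 5.85 × 10⁷ Pa = 58.5 MPa
Final answer: sigma = 58.5 MPa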